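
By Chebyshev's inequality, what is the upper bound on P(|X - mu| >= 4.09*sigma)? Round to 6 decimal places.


P <= 1/k^2
k^2 = 4.09^2 = 16.7281
1/k^2 = 1 / 16.7281 ≈ 0.05977965

0.059780


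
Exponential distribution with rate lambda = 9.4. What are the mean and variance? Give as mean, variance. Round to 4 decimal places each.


mean = 1/lam, var = 1/lam^2
mean = 1 / 9.4 = 5/47 ≈ 0.106383
lam^2 = 9.4^2 = 88.36
var = 1 / 88.36 = 25/2209 ≈ 0.011317

0.1064, 0.0113


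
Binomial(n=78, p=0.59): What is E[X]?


E[X] = n*p = 78 * 0.59 = 46.02

46.02


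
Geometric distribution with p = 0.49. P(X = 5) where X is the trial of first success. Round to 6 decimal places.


P = (1-p)^(k-1) * p
(1-p)^(k-1) = 0.51^4 = 0.06765201
P = 0.06765201 * 0.49 ≈ 0.03314948

0.033149


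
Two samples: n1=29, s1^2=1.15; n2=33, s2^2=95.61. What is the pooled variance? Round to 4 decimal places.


sp^2 = ((n1-1)*s1^2 + (n2-1)*s2^2)/(n1+n2-2)
(n1-1)*s1^2 = 28 * 1.15 = 32.2
(n2-1)*s2^2 = 32 * 95.61 = 3059.52
numerator = 32.2 + 3059.52 = 3091.72
n1+n2-2 = 60
sp^2 = 3091.72 / 60 = 77293/1500 ≈ 51.528667

51.5287


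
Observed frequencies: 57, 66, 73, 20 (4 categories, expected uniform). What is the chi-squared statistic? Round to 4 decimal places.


chi2 = sum((O-E)^2/E), E = total/4
total = 216, E = 216/4 = 54
(57 - 54)^2 / 54 = 9 / 54 = 1/6 ≈ 0.166667
(66 - 54)^2 / 54 = 144 / 54 = 8/3 ≈ 2.666667
(73 - 54)^2 / 54 = 361 / 54 = 361/54 ≈ 6.685185
(20 - 54)^2 / 54 = 1156 / 54 = 578/27 ≈ 21.407407
chi2 = 835/27 ≈ 30.925926

30.9259


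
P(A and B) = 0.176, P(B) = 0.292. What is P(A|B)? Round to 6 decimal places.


P(A|B) = P(A and B) / P(B) = 0.176 / 0.292 = 44/73 ≈ 0.60273973

0.602740


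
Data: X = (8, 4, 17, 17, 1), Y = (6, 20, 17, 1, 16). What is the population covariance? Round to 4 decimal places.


Cov = (1/n)*sum((xi-xbar)(yi-ybar))
n = 5, xbar = 47/5 = 9.4, ybar = 60/5 = 12
sum((xi-xbar)(yi-ybar)) = -114
Cov = -114 / 5 = -22.8

-22.8000


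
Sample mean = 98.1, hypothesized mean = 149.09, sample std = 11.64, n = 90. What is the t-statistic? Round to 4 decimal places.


t = (xbar - mu0) / (s/sqrt(n))
xbar - mu0 = 98.1 - 149.09 = -50.99
sqrt(90) ≈ 9.48683298
s/sqrt(n) = 11.64 / 9.48683298 ≈ 1.22696373
t = -50.99 / 1.22696373 ≈ -41.557871

-41.5579


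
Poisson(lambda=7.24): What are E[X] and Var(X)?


E[X] = Var(X) = lambda = 7.24

7.24, 7.24


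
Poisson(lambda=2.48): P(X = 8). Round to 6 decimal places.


P = e^(-lam) * lam^k / k!
e^(-2.48) ≈ 0.08374323
lam^k = 2.48^8 ≈ 1430.913716
k! = 8! = 40320
P = 0.08374323 * 1430.913716 / 40320 ≈ 0.002972

0.002972


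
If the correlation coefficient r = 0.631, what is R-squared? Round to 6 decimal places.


R^2 = r^2 = (0.631)^2 = 0.398161

0.398161


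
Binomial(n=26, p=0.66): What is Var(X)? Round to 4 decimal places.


Var = n*p*(1-p) = 26 * 0.66 * 0.34 = 5.8344

5.8344


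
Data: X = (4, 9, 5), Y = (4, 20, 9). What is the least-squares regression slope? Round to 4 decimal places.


b = sum((xi-xbar)(yi-ybar)) / sum((xi-xbar)^2)
n = 3, xbar = 18/3 = 6, ybar = 33/3 = 11
Sxy = sum((xi-xbar)(yi-ybar)) = 43
Sxx = sum((xi-xbar)^2) = 14
b = Sxy / Sxx = 43/14 ≈ 3.071429

3.0714


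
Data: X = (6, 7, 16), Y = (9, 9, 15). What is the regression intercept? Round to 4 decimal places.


a = ybar - b*xbar, where b = sum((xi-xbar)(yi-ybar)) / sum((xi-xbar)^2)
n = 3, xbar = 29/3 ≈ 9.666667, ybar = 33/3 = 11
Sxy = sum((xi-xbar)(yi-ybar)) = 38
Sxx = sum((xi-xbar)^2) = 182/3 ≈ 60.666667
b = Sxy / Sxx = 57/91 ≈ 0.626374
a = 11 - 0.626374 * 9.666667 = 450/91 ≈ 4.945055

4.9451


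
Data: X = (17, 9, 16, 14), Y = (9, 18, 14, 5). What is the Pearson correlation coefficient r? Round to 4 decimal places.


r = sum((xi-xbar)(yi-ybar)) / sqrt(sum((xi-xbar)^2) * sum((yi-ybar)^2))
n = 4, xbar = 56/4 = 14, ybar = 46/4 = 11.5
Sxy = sum((xi-xbar)(yi-ybar)) = -35
Sxx = sum((xi-xbar)^2) = 38
Syy = sum((yi-ybar)^2) = 97
sqrt(Sxx*Syy) ≈ 60.712437
r = Sxy / sqrt(Sxx*Syy) = -35 / 60.712437 ≈ -0.576488

-0.5765


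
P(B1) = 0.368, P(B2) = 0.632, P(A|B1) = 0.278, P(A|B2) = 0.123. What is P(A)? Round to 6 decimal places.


P(A) = P(A|B1)*P(B1) + P(A|B2)*P(B2)
P(A|B1)*P(B1) = 0.278 * 0.368 = 0.102304
P(A|B2)*P(B2) = 0.123 * 0.632 = 0.077736
P(A) = 0.102304 + 0.077736 = 0.18004

0.180040


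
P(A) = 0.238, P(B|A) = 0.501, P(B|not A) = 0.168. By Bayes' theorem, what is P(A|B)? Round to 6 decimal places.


P(A|B) = P(B|A)*P(A) / P(B), P(B) = P(B|A)*P(A) + P(B|not A)*P(not A)
P(B|A)*P(A) = 0.501 * 0.238 = 0.119238
P(B|not A)*P(not A) = 0.168 * 0.762 = 0.128016
P(B) = 0.119238 + 0.128016 = 0.247254
P(A|B) = 0.119238 / 0.247254 = 2839/5887 ≈ 0.48224902

0.482249


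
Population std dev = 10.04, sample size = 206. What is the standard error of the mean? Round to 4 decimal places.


SE = sigma / sqrt(n)
sqrt(206) ≈ 14.352700
SE = 10.04 / 14.352700 ≈ 0.699520

0.6995


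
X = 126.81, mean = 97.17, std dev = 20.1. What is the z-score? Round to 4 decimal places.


z = (X - mu) / sigma
X - mu = 126.81 - 97.17 = 29.64
z = 29.64 / 20.1 = 494/335 ≈ 1.474627

1.4746


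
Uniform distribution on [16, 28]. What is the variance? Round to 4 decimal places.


Var = (b-a)^2 / 12
(b-a)^2 = (28 - 16)^2 = 144
Var = 144/12 = 12

12.0000


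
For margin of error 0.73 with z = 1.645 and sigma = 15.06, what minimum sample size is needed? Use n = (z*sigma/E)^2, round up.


z*sigma/E = 1.645 * 15.06 / 0.73 = 247737/7300 ≈ 33.936575
(z*sigma/E)^2 ≈ 1151.691146
round up: n = 1152

1152


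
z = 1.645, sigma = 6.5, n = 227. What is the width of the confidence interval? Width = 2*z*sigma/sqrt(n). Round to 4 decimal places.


width = 2*z*sigma/sqrt(n)
2*z*sigma = 2 * 1.645 * 6.5 = 21.385
sqrt(227) ≈ 15.066519
width = 21.385 / 15.066519 ≈ 1.419372

1.4194


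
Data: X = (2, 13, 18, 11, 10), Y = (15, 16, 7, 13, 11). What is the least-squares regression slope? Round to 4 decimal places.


b = sum((xi-xbar)(yi-ybar)) / sum((xi-xbar)^2)
n = 5, xbar = 54/5 = 10.8, ybar = 62/5 = 12.4
Sxy = sum((xi-xbar)(yi-ybar)) = -52.6
Sxx = sum((xi-xbar)^2) = 134.8
b = Sxy / Sxx = -263/674 ≈ -0.390208

-0.3902


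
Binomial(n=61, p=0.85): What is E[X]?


E[X] = n*p = 61 * 0.85 = 51.85

51.85


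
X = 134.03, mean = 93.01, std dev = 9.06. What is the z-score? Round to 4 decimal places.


z = (X - mu) / sigma
X - mu = 134.03 - 93.01 = 41.02
z = 41.02 / 9.06 = 2051/453 ≈ 4.527594

4.5276


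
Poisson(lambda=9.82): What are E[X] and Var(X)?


E[X] = Var(X) = lambda = 9.82

9.82, 9.82


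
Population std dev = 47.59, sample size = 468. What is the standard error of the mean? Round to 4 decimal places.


SE = sigma / sqrt(n)
sqrt(468) ≈ 21.633308
SE = 47.59 / 21.633308 ≈ 2.199849

2.1998


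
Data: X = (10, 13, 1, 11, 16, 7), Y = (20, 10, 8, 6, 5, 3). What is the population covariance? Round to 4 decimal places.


Cov = (1/n)*sum((xi-xbar)(yi-ybar))
n = 6, xbar = 58/6 = 29/3 ≈ 9.666667, ybar = 52/6 = 26/3 ≈ 8.666667
sum((xi-xbar)(yi-ybar)) = 7/3 ≈ 2.333333
Cov = 2.333333 / 6 = 7/18 ≈ 0.388889

0.3889


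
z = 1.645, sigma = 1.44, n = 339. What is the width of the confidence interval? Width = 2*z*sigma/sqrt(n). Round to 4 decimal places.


width = 2*z*sigma/sqrt(n)
2*z*sigma = 2 * 1.645 * 1.44 = 4.7376
sqrt(339) ≈ 18.411953
width = 4.7376 / 18.411953 ≈ 0.257311

0.2573


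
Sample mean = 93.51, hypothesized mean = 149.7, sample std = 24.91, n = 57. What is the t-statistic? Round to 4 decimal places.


t = (xbar - mu0) / (s/sqrt(n))
xbar - mu0 = 93.51 - 149.7 = -56.19
sqrt(57) ≈ 7.54983444
s/sqrt(n) = 24.91 / 7.54983444 ≈ 3.29941010
t = -56.19 / 3.29941010 ≈ -17.030317

-17.0303


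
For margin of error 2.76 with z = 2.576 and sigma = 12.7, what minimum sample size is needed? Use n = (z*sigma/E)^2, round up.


z*sigma/E = 2.576 * 12.7 / 2.76 = 889/75 ≈ 11.853333
(z*sigma/E)^2 = 790321/5625 ≈ 140.501511
round up: n = 141

141


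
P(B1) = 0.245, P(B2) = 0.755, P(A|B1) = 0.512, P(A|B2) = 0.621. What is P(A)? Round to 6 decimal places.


P(A) = P(A|B1)*P(B1) + P(A|B2)*P(B2)
P(A|B1)*P(B1) = 0.512 * 0.245 = 0.12544
P(A|B2)*P(B2) = 0.621 * 0.755 = 0.468855
P(A) = 0.12544 + 0.468855 = 0.594295

0.594295


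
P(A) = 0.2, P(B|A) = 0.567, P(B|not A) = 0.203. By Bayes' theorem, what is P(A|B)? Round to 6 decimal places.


P(A|B) = P(B|A)*P(A) / P(B), P(B) = P(B|A)*P(A) + P(B|not A)*P(not A)
P(B|A)*P(A) = 0.567 * 0.2 = 0.1134
P(B|not A)*P(not A) = 0.203 * 0.8 = 0.1624
P(B) = 0.1134 + 0.1624 = 0.2758
P(A|B) = 0.1134 / 0.2758 = 81/197 ≈ 0.41116751

0.411168


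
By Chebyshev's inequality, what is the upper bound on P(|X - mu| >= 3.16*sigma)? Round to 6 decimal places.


P <= 1/k^2
k^2 = 3.16^2 = 9.9856
1/k^2 = 1 / 9.9856 = 625/6241 ≈ 0.10014421

0.100144


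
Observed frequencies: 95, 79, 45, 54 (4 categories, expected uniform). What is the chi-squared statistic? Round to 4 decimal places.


chi2 = sum((O-E)^2/E), E = total/4
total = 273, E = 273/4 = 68.25
(95 - 68.25)^2 / 68.25 = 715.5625 / 68.25 = 11449/1092 ≈ 10.484432
(79 - 68.25)^2 / 68.25 = 115.5625 / 68.25 = 1849/1092 ≈ 1.693223
(45 - 68.25)^2 / 68.25 = 540.5625 / 68.25 = 2883/364 ≈ 7.920330
(54 - 68.25)^2 / 68.25 = 203.0625 / 68.25 = 1083/364 ≈ 2.975275
chi2 = 6299/273 ≈ 23.073260

23.0733


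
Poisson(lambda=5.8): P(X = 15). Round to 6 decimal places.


P = e^(-lam) * lam^k / k!
e^(-5.8) ≈ 0.003027555
lam^k = 5.8^15 ≈ 282761256881.297308
k! = 15! = 1307674368000
P = 0.003027555 * 282761256881.297308 / 1307674368000 ≈ 0.000655

0.000655


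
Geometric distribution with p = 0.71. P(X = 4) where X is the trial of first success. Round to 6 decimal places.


P = (1-p)^(k-1) * p
(1-p)^(k-1) = 0.29^3 = 0.024389
P = 0.024389 * 0.71 = 0.01731619

0.017316


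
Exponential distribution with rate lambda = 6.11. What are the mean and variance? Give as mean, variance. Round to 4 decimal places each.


mean = 1/lam, var = 1/lam^2
mean = 1 / 6.11 = 100/611 ≈ 0.163666
lam^2 = 6.11^2 = 37.3321
var = 1 / 37.3321 ≈ 0.026787

0.1637, 0.0268


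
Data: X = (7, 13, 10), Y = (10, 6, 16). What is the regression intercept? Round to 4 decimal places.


a = ybar - b*xbar, where b = sum((xi-xbar)(yi-ybar)) / sum((xi-xbar)^2)
n = 3, xbar = 30/3 = 10, ybar = 32/3 ≈ 10.666667
Sxy = sum((xi-xbar)(yi-ybar)) = -12
Sxx = sum((xi-xbar)^2) = 18
b = Sxy / Sxx = -2/3 ≈ -0.666667
a = 10.666667 - (-0.666667) * 10 = 52/3 ≈ 17.333333

17.3333


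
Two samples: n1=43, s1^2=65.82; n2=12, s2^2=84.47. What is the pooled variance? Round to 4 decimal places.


sp^2 = ((n1-1)*s1^2 + (n2-1)*s2^2)/(n1+n2-2)
(n1-1)*s1^2 = 42 * 65.82 = 2764.44
(n2-1)*s2^2 = 11 * 84.47 = 929.17
numerator = 2764.44 + 929.17 = 3693.61
n1+n2-2 = 53
sp^2 = 3693.61 / 53 = 369361/5300 ≈ 69.690755

69.6908


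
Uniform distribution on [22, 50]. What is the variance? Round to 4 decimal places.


Var = (b-a)^2 / 12
(b-a)^2 = (50 - 22)^2 = 784
Var = 784/12 ≈ 65.333333

65.3333


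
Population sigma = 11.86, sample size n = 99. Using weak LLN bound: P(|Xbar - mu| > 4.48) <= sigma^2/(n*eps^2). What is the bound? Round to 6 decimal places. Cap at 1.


bound = min(1, sigma^2/(n*eps^2))
sigma^2 = 11.86^2 = 140.6596
n*eps^2 = 99 * 4.48^2 = 99 * 20.0704 = 1986.9696
sigma^2/(n*eps^2) = 140.6596 / 1986.9696 ≈ 0.07079102

0.070791


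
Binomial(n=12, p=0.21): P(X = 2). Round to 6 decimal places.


P = C(n,k) * p^k * (1-p)^(n-k)
C(12,2) = 66
p^k = 0.21^2 = 0.0441
(1-p)^(n-k) = 0.79^10 ≈ 0.09468276
P = 66 * 0.0441 * 0.09468276 ≈ 0.275584

0.275584


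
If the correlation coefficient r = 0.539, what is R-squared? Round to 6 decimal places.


R^2 = r^2 = (0.539)^2 = 0.290521

0.290521


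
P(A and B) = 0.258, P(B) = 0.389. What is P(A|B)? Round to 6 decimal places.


P(A|B) = P(A and B) / P(B) = 0.258 / 0.389 = 258/389 ≈ 0.66323907

0.663239


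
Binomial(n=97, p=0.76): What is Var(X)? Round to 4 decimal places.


Var = n*p*(1-p) = 97 * 0.76 * 0.24 = 17.6928

17.6928


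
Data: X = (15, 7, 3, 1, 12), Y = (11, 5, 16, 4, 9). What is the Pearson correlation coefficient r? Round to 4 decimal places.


r = sum((xi-xbar)(yi-ybar)) / sqrt(sum((xi-xbar)^2) * sum((yi-ybar)^2))
n = 5, xbar = 38/5 = 7.6, ybar = 45/5 = 9
Sxy = sum((xi-xbar)(yi-ybar)) = 18
Sxx = sum((xi-xbar)^2) = 139.2
Syy = sum((yi-ybar)^2) = 94
sqrt(Sxx*Syy) ≈ 114.388811
r = Sxy / sqrt(Sxx*Syy) = 18 / 114.388811 ≈ 0.157358

0.1574


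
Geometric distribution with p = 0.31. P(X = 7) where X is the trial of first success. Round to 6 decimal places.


P = (1-p)^(k-1) * p
(1-p)^(k-1) = 0.69^6 ≈ 0.1079182
P = 0.1079182 * 0.31 ≈ 0.03345463

0.033455


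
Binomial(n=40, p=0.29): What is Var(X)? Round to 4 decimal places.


Var = n*p*(1-p) = 40 * 0.29 * 0.71 = 8.236

8.2360


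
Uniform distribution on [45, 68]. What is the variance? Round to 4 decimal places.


Var = (b-a)^2 / 12
(b-a)^2 = (68 - 45)^2 = 529
Var = 529/12 ≈ 44.083333

44.0833


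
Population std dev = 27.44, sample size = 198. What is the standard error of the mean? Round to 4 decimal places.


SE = sigma / sqrt(n)
sqrt(198) ≈ 14.071247
SE = 27.44 / 14.071247 ≈ 1.950076

1.9501


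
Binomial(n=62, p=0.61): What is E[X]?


E[X] = n*p = 62 * 0.61 = 37.82

37.82


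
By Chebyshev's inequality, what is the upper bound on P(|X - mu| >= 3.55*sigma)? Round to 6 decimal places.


P <= 1/k^2
k^2 = 3.55^2 = 12.6025
1/k^2 = 1 / 12.6025 = 400/5041 ≈ 0.07934934

0.079349


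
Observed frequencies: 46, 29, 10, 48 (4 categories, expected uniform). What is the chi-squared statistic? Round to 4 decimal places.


chi2 = sum((O-E)^2/E), E = total/4
total = 133, E = 133/4 = 33.25
(46 - 33.25)^2 / 33.25 = 162.5625 / 33.25 = 2601/532 ≈ 4.889098
(29 - 33.25)^2 / 33.25 = 18.0625 / 33.25 = 289/532 ≈ 0.543233
(10 - 33.25)^2 / 33.25 = 540.5625 / 33.25 = 8649/532 ≈ 16.257519
(48 - 33.25)^2 / 33.25 = 217.5625 / 33.25 = 3481/532 ≈ 6.543233
chi2 = 3755/133 ≈ 28.233083

28.2331


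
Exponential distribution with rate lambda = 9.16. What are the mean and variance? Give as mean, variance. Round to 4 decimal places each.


mean = 1/lam, var = 1/lam^2
mean = 1 / 9.16 = 25/229 ≈ 0.109170
lam^2 = 9.16^2 = 83.9056
var = 1 / 83.9056 ≈ 0.011918

0.1092, 0.0119


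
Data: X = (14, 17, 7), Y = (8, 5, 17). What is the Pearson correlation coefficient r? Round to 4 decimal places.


r = sum((xi-xbar)(yi-ybar)) / sqrt(sum((xi-xbar)^2) * sum((yi-ybar)^2))
n = 3, xbar = 38/3 ≈ 12.666667, ybar = 30/3 = 10
Sxy = sum((xi-xbar)(yi-ybar)) = -64
Sxx = sum((xi-xbar)^2) = 158/3 ≈ 52.666667
Syy = sum((yi-ybar)^2) = 78
sqrt(Sxx*Syy) ≈ 64.093681
r = Sxy / sqrt(Sxx*Syy) = -64 / 64.093681 ≈ -0.998538

-0.9985


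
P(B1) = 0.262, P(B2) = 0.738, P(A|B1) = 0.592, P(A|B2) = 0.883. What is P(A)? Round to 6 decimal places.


P(A) = P(A|B1)*P(B1) + P(A|B2)*P(B2)
P(A|B1)*P(B1) = 0.592 * 0.262 = 0.155104
P(A|B2)*P(B2) = 0.883 * 0.738 = 0.651654
P(A) = 0.155104 + 0.651654 = 0.806758

0.806758


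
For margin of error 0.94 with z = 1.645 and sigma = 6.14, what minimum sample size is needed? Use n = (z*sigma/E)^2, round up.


z*sigma/E = 1.645 * 6.14 / 0.94 = 10.745
(z*sigma/E)^2 = 115.455025
round up: n = 116

116


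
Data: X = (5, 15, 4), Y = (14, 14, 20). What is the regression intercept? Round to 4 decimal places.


a = ybar - b*xbar, where b = sum((xi-xbar)(yi-ybar)) / sum((xi-xbar)^2)
n = 3, xbar = 24/3 = 8, ybar = 48/3 = 16
Sxy = sum((xi-xbar)(yi-ybar)) = -24
Sxx = sum((xi-xbar)^2) = 74
b = Sxy / Sxx = -12/37 ≈ -0.324324
a = 16 - (-0.324324) * 8 = 688/37 ≈ 18.594595

18.5946


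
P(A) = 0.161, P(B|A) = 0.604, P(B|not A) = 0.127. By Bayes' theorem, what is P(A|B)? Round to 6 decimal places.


P(A|B) = P(B|A)*P(A) / P(B), P(B) = P(B|A)*P(A) + P(B|not A)*P(not A)
P(B|A)*P(A) = 0.604 * 0.161 = 0.097244
P(B|not A)*P(not A) = 0.127 * 0.839 = 0.106553
P(B) = 0.097244 + 0.106553 = 0.203797
P(A|B) = 0.097244 / 0.203797 ≈ 0.47716110

0.477161


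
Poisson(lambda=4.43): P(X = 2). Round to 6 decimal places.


P = e^(-lam) * lam^k / k!
e^(-4.43) ≈ 0.01191449
lam^k = 4.43^2 = 19.6249
k! = 2! = 2
P = 0.01191449 * 19.6249 / 2 ≈ 0.116910

0.116910


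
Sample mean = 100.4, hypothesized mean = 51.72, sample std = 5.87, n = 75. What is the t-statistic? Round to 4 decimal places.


t = (xbar - mu0) / (s/sqrt(n))
xbar - mu0 = 100.4 - 51.72 = 48.68
sqrt(75) ≈ 8.66025404
s/sqrt(n) = 5.87 / 8.66025404 ≈ 0.67780922
t = 48.68 / 0.67780922 ≈ 71.819620

71.8196


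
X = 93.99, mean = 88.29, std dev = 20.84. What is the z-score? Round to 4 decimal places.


z = (X - mu) / sigma
X - mu = 93.99 - 88.29 = 5.7
z = 5.7 / 20.84 = 285/1042 ≈ 0.273512

0.2735


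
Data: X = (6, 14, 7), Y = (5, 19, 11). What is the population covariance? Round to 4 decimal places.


Cov = (1/n)*sum((xi-xbar)(yi-ybar))
n = 3, xbar = 27/3 = 9, ybar = 35/3 ≈ 11.666667
sum((xi-xbar)(yi-ybar)) = 58
Cov = 58 / 3 = 58/3 ≈ 19.333333

19.3333


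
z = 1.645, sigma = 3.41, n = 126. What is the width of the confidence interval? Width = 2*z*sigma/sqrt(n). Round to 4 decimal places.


width = 2*z*sigma/sqrt(n)
2*z*sigma = 2 * 1.645 * 3.41 = 11.2189
sqrt(126) ≈ 11.224972
width = 11.2189 / 11.224972 ≈ 0.999459

0.9995


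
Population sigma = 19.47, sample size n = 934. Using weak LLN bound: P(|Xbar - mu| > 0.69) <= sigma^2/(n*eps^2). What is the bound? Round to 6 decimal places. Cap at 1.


bound = min(1, sigma^2/(n*eps^2))
sigma^2 = 19.47^2 = 379.0809
n*eps^2 = 934 * 0.69^2 = 934 * 0.4761 = 444.6774
sigma^2/(n*eps^2) = 379.0809 / 444.6774 ≈ 0.85248519

0.852485


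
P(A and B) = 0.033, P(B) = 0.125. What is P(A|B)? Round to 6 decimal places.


P(A|B) = P(A and B) / P(B) = 0.033 / 0.125 = 0.264

0.264000


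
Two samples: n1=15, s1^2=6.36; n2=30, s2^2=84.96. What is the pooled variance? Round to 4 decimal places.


sp^2 = ((n1-1)*s1^2 + (n2-1)*s2^2)/(n1+n2-2)
(n1-1)*s1^2 = 14 * 6.36 = 89.04
(n2-1)*s2^2 = 29 * 84.96 = 2463.84
numerator = 89.04 + 2463.84 = 2552.88
n1+n2-2 = 43
sp^2 = 2552.88 / 43 = 63822/1075 ≈ 59.369302

59.3693


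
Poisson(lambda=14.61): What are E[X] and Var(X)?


E[X] = Var(X) = lambda = 14.61

14.61, 14.61


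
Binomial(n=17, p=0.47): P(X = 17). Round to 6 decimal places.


P = C(n,k) * p^k * (1-p)^(n-k)
C(17,17) = 1
p^k = 0.47^17 ≈ 0.000002664794
(1-p)^(n-k) = 0.53^0 = 1
P = 1 * 0.000002664794 * 1 ≈ 0.000003

0.000003


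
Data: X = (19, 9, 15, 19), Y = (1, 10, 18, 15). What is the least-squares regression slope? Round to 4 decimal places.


b = sum((xi-xbar)(yi-ybar)) / sum((xi-xbar)^2)
n = 4, xbar = 62/4 = 15.5, ybar = 44/4 = 11
Sxy = sum((xi-xbar)(yi-ybar)) = -18
Sxx = sum((xi-xbar)^2) = 67
b = Sxy / Sxx = -18/67 ≈ -0.268657

-0.2687


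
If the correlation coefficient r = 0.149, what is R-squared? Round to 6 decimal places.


R^2 = r^2 = (0.149)^2 = 0.022201

0.022201


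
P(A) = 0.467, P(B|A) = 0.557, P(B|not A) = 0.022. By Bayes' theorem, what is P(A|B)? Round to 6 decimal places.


P(A|B) = P(B|A)*P(A) / P(B), P(B) = P(B|A)*P(A) + P(B|not A)*P(not A)
P(B|A)*P(A) = 0.557 * 0.467 = 0.260119
P(B|not A)*P(not A) = 0.022 * 0.533 = 0.011726
P(B) = 0.260119 + 0.011726 = 0.271845
P(A|B) = 0.260119 / 0.271845 ≈ 0.95686513

0.956865


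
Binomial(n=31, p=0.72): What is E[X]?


E[X] = n*p = 31 * 0.72 = 22.32

22.32


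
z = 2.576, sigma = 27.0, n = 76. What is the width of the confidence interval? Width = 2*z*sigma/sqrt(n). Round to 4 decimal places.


width = 2*z*sigma/sqrt(n)
2*z*sigma = 2 * 2.576 * 27.0 = 139.104
sqrt(76) ≈ 8.717798
width = 139.104 / 8.717798 ≈ 15.956323

15.9563


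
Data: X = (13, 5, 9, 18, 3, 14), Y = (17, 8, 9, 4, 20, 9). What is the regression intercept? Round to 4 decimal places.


a = ybar - b*xbar, where b = sum((xi-xbar)(yi-ybar)) / sum((xi-xbar)^2)
n = 6, xbar = 62/6 = 31/3 ≈ 10.333333, ybar = 67/6 ≈ 11.166667
Sxy = sum((xi-xbar)(yi-ybar)) = -277/3 ≈ -92.333333
Sxx = sum((xi-xbar)^2) = 490/3 ≈ 163.333333
b = Sxy / Sxx = -277/490 ≈ -0.565306
a = 11.166667 - (-0.565306) * 10.333333 = 4167/245 ≈ 17.008163

17.0082


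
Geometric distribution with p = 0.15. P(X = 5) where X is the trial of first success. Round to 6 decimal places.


P = (1-p)^(k-1) * p
(1-p)^(k-1) = 0.85^4 ≈ 0.5220063
P = 0.5220063 * 0.15 ≈ 0.07830094

0.078301


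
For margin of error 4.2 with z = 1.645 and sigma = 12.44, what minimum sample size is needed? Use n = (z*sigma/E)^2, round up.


z*sigma/E = 1.645 * 12.44 / 4.2 = 14617/3000 ≈ 4.872333
(z*sigma/E)^2 ≈ 23.739632
round up: n = 24

24


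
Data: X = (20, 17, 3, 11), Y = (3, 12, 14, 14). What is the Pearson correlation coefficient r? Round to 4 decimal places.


r = sum((xi-xbar)(yi-ybar)) / sqrt(sum((xi-xbar)^2) * sum((yi-ybar)^2))
n = 4, xbar = 51/4 = 12.75, ybar = 43/4 = 10.75
Sxy = sum((xi-xbar)(yi-ybar)) = -88.25
Sxx = sum((xi-xbar)^2) = 168.75
Syy = sum((yi-ybar)^2) = 82.75
sqrt(Sxx*Syy) ≈ 118.169634
r = Sxy / sqrt(Sxx*Syy) = -88.25 / 118.169634 ≈ -0.746808

-0.7468


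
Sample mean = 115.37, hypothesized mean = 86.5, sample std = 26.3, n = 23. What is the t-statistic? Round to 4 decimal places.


t = (xbar - mu0) / (s/sqrt(n))
xbar - mu0 = 115.37 - 86.5 = 28.87
sqrt(23) ≈ 4.79583152
s/sqrt(n) = 26.3 / 4.79583152 ≈ 5.48392909
t = 28.87 / 5.48392909 ≈ 5.264474

5.2645


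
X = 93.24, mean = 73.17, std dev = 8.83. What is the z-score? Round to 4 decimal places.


z = (X - mu) / sigma
X - mu = 93.24 - 73.17 = 20.07
z = 20.07 / 8.83 = 2007/883 ≈ 2.272933

2.2729


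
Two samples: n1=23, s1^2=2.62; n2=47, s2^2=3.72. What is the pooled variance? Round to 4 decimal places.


sp^2 = ((n1-1)*s1^2 + (n2-1)*s2^2)/(n1+n2-2)
(n1-1)*s1^2 = 22 * 2.62 = 57.64
(n2-1)*s2^2 = 46 * 3.72 = 171.12
numerator = 57.64 + 171.12 = 228.76
n1+n2-2 = 68
sp^2 = 228.76 / 68 = 5719/1700 ≈ 3.364118

3.3641


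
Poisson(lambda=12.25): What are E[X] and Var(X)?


E[X] = Var(X) = lambda = 12.25

12.25, 12.25


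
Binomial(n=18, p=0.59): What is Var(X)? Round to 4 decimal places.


Var = n*p*(1-p) = 18 * 0.59 * 0.41 = 4.3542

4.3542


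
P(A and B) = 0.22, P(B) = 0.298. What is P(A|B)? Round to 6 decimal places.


P(A|B) = P(A and B) / P(B) = 0.22 / 0.298 = 110/149 ≈ 0.73825503

0.738255


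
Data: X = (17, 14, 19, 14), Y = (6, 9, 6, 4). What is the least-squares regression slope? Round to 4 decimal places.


b = sum((xi-xbar)(yi-ybar)) / sum((xi-xbar)^2)
n = 4, xbar = 64/4 = 16, ybar = 25/4 = 6.25
Sxy = sum((xi-xbar)(yi-ybar)) = -2
Sxx = sum((xi-xbar)^2) = 18
b = Sxy / Sxx = -1/9 ≈ -0.111111

-0.1111


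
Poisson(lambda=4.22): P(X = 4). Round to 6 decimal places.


P = e^(-lam) * lam^k / k!
e^(-4.22) ≈ 0.01469864
lam^k = 4.22^4 ≈ 317.139111
k! = 4! = 24
P = 0.01469864 * 317.139111 / 24 ≈ 0.194230

0.194230


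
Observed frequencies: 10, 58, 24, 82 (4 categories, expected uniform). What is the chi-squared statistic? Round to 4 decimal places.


chi2 = sum((O-E)^2/E), E = total/4
total = 174, E = 174/4 = 43.5
(10 - 43.5)^2 / 43.5 = 1122.25 / 43.5 = 4489/174 ≈ 25.798851
(58 - 43.5)^2 / 43.5 = 210.25 / 43.5 = 29/6 ≈ 4.833333
(24 - 43.5)^2 / 43.5 = 380.25 / 43.5 = 507/58 ≈ 8.741379
(82 - 43.5)^2 / 43.5 = 1482.25 / 43.5 = 5929/174 ≈ 34.074713
chi2 = 2130/29 ≈ 73.448276

73.4483


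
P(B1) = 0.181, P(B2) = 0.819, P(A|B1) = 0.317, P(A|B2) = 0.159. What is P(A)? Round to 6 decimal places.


P(A) = P(A|B1)*P(B1) + P(A|B2)*P(B2)
P(A|B1)*P(B1) = 0.317 * 0.181 = 0.057377
P(A|B2)*P(B2) = 0.159 * 0.819 = 0.130221
P(A) = 0.057377 + 0.130221 = 0.187598

0.187598


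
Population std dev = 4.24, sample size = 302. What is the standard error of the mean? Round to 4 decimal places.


SE = sigma / sqrt(n)
sqrt(302) ≈ 17.378147
SE = 4.24 / 17.378147 ≈ 0.243985

0.2440


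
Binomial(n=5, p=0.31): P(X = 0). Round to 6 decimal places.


P = C(n,k) * p^k * (1-p)^(n-k)
C(5,0) = 1
p^k = 0.31^0 = 1
(1-p)^(n-k) = 0.69^5 ≈ 0.1564031
P = 1 * 1 * 0.1564031 ≈ 0.156403

0.156403


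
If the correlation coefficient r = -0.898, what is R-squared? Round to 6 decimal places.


R^2 = r^2 = (-0.898)^2 = 0.806404

0.806404


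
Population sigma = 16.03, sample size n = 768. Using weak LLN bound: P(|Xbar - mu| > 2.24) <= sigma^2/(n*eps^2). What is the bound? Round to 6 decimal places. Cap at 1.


bound = min(1, sigma^2/(n*eps^2))
sigma^2 = 16.03^2 = 256.9609
n*eps^2 = 768 * 2.24^2 = 768 * 5.0176 = 3853.5168
sigma^2/(n*eps^2) = 256.9609 / 3853.5168 ≈ 0.06668218

0.066682


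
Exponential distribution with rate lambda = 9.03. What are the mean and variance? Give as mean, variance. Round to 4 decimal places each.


mean = 1/lam, var = 1/lam^2
mean = 1 / 9.03 = 100/903 ≈ 0.110742
lam^2 = 9.03^2 = 81.5409
var = 1 / 81.5409 ≈ 0.012264

0.1107, 0.0123


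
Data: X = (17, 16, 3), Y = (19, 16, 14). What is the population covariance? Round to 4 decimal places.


Cov = (1/n)*sum((xi-xbar)(yi-ybar))
n = 3, xbar = 36/3 = 12, ybar = 49/3 ≈ 16.333333
sum((xi-xbar)(yi-ybar)) = 33
Cov = 33 / 3 = 11

11.0000


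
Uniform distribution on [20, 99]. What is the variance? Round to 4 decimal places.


Var = (b-a)^2 / 12
(b-a)^2 = (99 - 20)^2 = 6241
Var = 6241/12 ≈ 520.083333

520.0833


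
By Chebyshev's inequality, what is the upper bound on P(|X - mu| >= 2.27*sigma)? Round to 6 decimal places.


P <= 1/k^2
k^2 = 2.27^2 = 5.1529
1/k^2 = 1 / 5.1529 ≈ 0.19406548

0.194065


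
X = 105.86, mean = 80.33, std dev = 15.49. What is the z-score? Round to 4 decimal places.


z = (X - mu) / sigma
X - mu = 105.86 - 80.33 = 25.53
z = 25.53 / 15.49 = 2553/1549 ≈ 1.648160

1.6482


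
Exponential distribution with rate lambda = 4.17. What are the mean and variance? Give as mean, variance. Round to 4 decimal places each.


mean = 1/lam, var = 1/lam^2
mean = 1 / 4.17 = 100/417 ≈ 0.239808
lam^2 = 4.17^2 = 17.3889
var = 1 / 17.3889 ≈ 0.057508

0.2398, 0.0575


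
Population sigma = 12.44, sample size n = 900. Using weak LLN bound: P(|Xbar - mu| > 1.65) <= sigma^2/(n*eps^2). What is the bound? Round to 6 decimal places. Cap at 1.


bound = min(1, sigma^2/(n*eps^2))
sigma^2 = 12.44^2 = 154.7536
n*eps^2 = 900 * 1.65^2 = 900 * 2.7225 = 2450.25
sigma^2/(n*eps^2) = 154.7536 / 2450.25 ≈ 0.06315829

0.063158


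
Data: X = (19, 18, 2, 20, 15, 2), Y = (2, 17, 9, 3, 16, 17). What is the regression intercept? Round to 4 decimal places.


a = ybar - b*xbar, where b = sum((xi-xbar)(yi-ybar)) / sum((xi-xbar)^2)
n = 6, xbar = 76/6 = 38/3 ≈ 12.666667, ybar = 64/6 = 32/3 ≈ 10.666667
Sxy = sum((xi-xbar)(yi-ybar)) = -344/3 ≈ -114.666667
Sxx = sum((xi-xbar)^2) = 1066/3 ≈ 355.333333
b = Sxy / Sxx = -172/533 ≈ -0.322702
a = 10.666667 - (-0.322702) * 12.666667 = 7864/533 ≈ 14.754221

14.7542


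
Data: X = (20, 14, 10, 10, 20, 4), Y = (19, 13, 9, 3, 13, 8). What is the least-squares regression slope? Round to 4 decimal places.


b = sum((xi-xbar)(yi-ybar)) / sum((xi-xbar)^2)
n = 6, xbar = 78/6 = 13, ybar = 65/6 ≈ 10.833333
Sxy = sum((xi-xbar)(yi-ybar)) = 129
Sxx = sum((xi-xbar)^2) = 198
b = Sxy / Sxx = 43/66 ≈ 0.651515

0.6515


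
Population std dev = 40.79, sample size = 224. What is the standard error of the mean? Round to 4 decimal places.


SE = sigma / sqrt(n)
sqrt(224) ≈ 14.966630
SE = 40.79 / 14.966630 ≈ 2.725397

2.7254


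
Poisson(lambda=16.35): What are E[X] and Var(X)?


E[X] = Var(X) = lambda = 16.35

16.35, 16.35


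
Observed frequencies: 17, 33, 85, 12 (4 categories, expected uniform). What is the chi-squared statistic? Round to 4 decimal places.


chi2 = sum((O-E)^2/E), E = total/4
total = 147, E = 147/4 = 36.75
(17 - 36.75)^2 / 36.75 = 390.0625 / 36.75 = 6241/588 ≈ 10.613946
(33 - 36.75)^2 / 36.75 = 14.0625 / 36.75 = 75/196 ≈ 0.382653
(85 - 36.75)^2 / 36.75 = 2328.0625 / 36.75 = 37249/588 ≈ 63.348639
(12 - 36.75)^2 / 36.75 = 612.5625 / 36.75 = 3267/196 ≈ 16.668367
chi2 = 13379/147 ≈ 91.013605

91.0136


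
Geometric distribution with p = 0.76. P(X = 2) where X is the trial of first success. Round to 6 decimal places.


P = (1-p)^(k-1) * p
(1-p)^(k-1) = 0.24^1 = 0.24
P = 0.24 * 0.76 = 0.1824

0.182400


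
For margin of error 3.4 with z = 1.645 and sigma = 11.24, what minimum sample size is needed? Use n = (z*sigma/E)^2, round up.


z*sigma/E = 1.645 * 11.24 / 3.4 ≈ 5.438176
(z*sigma/E)^2 ≈ 29.573763
round up: n = 30

30


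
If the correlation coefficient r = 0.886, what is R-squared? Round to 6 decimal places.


R^2 = r^2 = (0.886)^2 = 0.784996

0.784996


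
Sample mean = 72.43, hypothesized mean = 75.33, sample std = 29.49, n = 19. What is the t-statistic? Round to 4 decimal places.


t = (xbar - mu0) / (s/sqrt(n))
xbar - mu0 = 72.43 - 75.33 = -2.9
sqrt(19) ≈ 4.35889894
s/sqrt(n) = 29.49 / 4.35889894 ≈ 6.76546999
t = -2.9 / 6.76546999 ≈ -0.428647

-0.4286


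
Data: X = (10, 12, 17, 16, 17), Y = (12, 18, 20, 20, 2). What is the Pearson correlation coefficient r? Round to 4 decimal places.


r = sum((xi-xbar)(yi-ybar)) / sqrt(sum((xi-xbar)^2) * sum((yi-ybar)^2))
n = 5, xbar = 72/5 = 14.4, ybar = 72/5 = 14.4
Sxy = sum((xi-xbar)(yi-ybar)) = -6.8
Sxx = sum((xi-xbar)^2) = 41.2
Syy = sum((yi-ybar)^2) = 235.2
sqrt(Sxx*Syy) ≈ 98.439017
r = Sxy / sqrt(Sxx*Syy) = -6.8 / 98.439017 ≈ -0.069078

-0.0691


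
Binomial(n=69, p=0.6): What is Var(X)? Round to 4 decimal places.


Var = n*p*(1-p) = 69 * 0.6 * 0.4 = 16.56

16.5600


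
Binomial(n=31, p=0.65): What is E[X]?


E[X] = n*p = 31 * 0.65 = 20.15

20.15


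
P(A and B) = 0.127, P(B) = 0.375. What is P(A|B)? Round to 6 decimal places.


P(A|B) = P(A and B) / P(B) = 0.127 / 0.375 = 127/375 ≈ 0.33866667

0.338667


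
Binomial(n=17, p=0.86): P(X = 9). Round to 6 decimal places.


P = C(n,k) * p^k * (1-p)^(n-k)
C(17,9) = 24310
p^k = 0.86^9 ≈ 0.2573274
(1-p)^(n-k) = 0.14^8 ≈ 0.0000001475789
P = 24310 * 0.2573274 * 0.0000001475789 ≈ 0.000923

0.000923


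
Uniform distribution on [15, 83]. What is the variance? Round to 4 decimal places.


Var = (b-a)^2 / 12
(b-a)^2 = (83 - 15)^2 = 4624
Var = 4624/12 ≈ 385.333333

385.3333


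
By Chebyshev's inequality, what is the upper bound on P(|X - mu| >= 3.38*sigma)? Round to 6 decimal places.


P <= 1/k^2
k^2 = 3.38^2 = 11.4244
1/k^2 = 1 / 11.4244 ≈ 0.08753195

0.087532


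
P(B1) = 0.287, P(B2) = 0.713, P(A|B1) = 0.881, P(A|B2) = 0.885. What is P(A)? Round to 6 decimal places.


P(A) = P(A|B1)*P(B1) + P(A|B2)*P(B2)
P(A|B1)*P(B1) = 0.881 * 0.287 = 0.252847
P(A|B2)*P(B2) = 0.885 * 0.713 = 0.631005
P(A) = 0.252847 + 0.631005 = 0.883852

0.883852


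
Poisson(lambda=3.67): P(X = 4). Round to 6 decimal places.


P = e^(-lam) * lam^k / k!
e^(-3.67) ≈ 0.02547647
lam^k = 3.67^4 ≈ 181.411267
k! = 4! = 24
P = 0.02547647 * 181.411267 / 24 ≈ 0.192572

0.192572


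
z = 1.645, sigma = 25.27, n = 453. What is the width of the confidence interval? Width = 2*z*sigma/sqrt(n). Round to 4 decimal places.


width = 2*z*sigma/sqrt(n)
2*z*sigma = 2 * 1.645 * 25.27 = 83.1383
sqrt(453) ≈ 21.283797
width = 83.1383 / 21.283797 ≈ 3.906178

3.9062


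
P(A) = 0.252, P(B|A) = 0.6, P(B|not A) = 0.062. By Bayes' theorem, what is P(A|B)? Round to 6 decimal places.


P(A|B) = P(B|A)*P(A) / P(B), P(B) = P(B|A)*P(A) + P(B|not A)*P(not A)
P(B|A)*P(A) = 0.6 * 0.252 = 0.1512
P(B|not A)*P(not A) = 0.062 * 0.748 = 0.046376
P(B) = 0.1512 + 0.046376 = 0.197576
P(A|B) = 0.1512 / 0.197576 ≈ 0.76527513

0.765275


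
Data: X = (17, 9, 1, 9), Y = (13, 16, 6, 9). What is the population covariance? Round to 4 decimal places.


Cov = (1/n)*sum((xi-xbar)(yi-ybar))
n = 4, xbar = 36/4 = 9, ybar = 44/4 = 11
sum((xi-xbar)(yi-ybar)) = 56
Cov = 56 / 4 = 14

14.0000


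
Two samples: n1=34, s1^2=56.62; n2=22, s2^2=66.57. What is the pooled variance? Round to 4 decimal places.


sp^2 = ((n1-1)*s1^2 + (n2-1)*s2^2)/(n1+n2-2)
(n1-1)*s1^2 = 33 * 56.62 = 1868.46
(n2-1)*s2^2 = 21 * 66.57 = 1397.97
numerator = 1868.46 + 1397.97 = 3266.43
n1+n2-2 = 54
sp^2 = 3266.43 / 54 = 108881/1800 ≈ 60.489444

60.4894


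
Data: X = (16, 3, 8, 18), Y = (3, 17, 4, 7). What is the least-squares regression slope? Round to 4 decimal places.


b = sum((xi-xbar)(yi-ybar)) / sum((xi-xbar)^2)
n = 4, xbar = 45/4 = 11.25, ybar = 31/4 = 7.75
Sxy = sum((xi-xbar)(yi-ybar)) = -91.75
Sxx = sum((xi-xbar)^2) = 146.75
b = Sxy / Sxx = -367/587 ≈ -0.625213

-0.6252


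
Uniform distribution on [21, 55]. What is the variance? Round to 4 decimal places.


Var = (b-a)^2 / 12
(b-a)^2 = (55 - 21)^2 = 1156
Var = 1156/12 ≈ 96.333333

96.3333


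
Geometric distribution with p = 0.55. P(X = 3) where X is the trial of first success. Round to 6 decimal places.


P = (1-p)^(k-1) * p
(1-p)^(k-1) = 0.45^2 = 0.2025
P = 0.2025 * 0.55 = 0.111375

0.111375


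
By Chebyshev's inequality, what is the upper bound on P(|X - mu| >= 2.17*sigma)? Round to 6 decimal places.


P <= 1/k^2
k^2 = 2.17^2 = 4.7089
1/k^2 = 1 / 4.7089 ≈ 0.21236382

0.212364


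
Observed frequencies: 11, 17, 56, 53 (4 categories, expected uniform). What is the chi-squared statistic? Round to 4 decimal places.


chi2 = sum((O-E)^2/E), E = total/4
total = 137, E = 137/4 = 34.25
(11 - 34.25)^2 / 34.25 = 540.5625 / 34.25 = 8649/548 ≈ 15.782847
(17 - 34.25)^2 / 34.25 = 297.5625 / 34.25 = 4761/548 ≈ 8.687956
(56 - 34.25)^2 / 34.25 = 473.0625 / 34.25 = 7569/548 ≈ 13.812044
(53 - 34.25)^2 / 34.25 = 351.5625 / 34.25 = 5625/548 ≈ 10.264599
chi2 = 6651/137 ≈ 48.547445

48.5474


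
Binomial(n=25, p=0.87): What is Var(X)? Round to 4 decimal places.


Var = n*p*(1-p) = 25 * 0.87 * 0.13 = 2.8275

2.8275


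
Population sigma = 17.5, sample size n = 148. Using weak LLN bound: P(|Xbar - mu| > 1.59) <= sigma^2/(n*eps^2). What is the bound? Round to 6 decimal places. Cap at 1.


bound = min(1, sigma^2/(n*eps^2))
sigma^2 = 17.5^2 = 306.25
n*eps^2 = 148 * 1.59^2 = 148 * 2.5281 = 374.1588
sigma^2/(n*eps^2) = 306.25 / 374.1588 ≈ 0.81850273

0.818503


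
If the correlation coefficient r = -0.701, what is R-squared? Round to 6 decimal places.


R^2 = r^2 = (-0.701)^2 = 0.491401

0.491401


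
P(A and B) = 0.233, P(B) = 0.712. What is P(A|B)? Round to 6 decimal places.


P(A|B) = P(A and B) / P(B) = 0.233 / 0.712 = 233/712 ≈ 0.32724719

0.327247


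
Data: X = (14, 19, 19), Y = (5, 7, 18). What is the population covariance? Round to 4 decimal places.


Cov = (1/n)*sum((xi-xbar)(yi-ybar))
n = 3, xbar = 52/3 ≈ 17.333333, ybar = 30/3 = 10
sum((xi-xbar)(yi-ybar)) = 25
Cov = 25 / 3 = 25/3 ≈ 8.333333

8.3333


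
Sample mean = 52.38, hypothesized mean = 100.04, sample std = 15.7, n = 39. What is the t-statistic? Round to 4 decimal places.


t = (xbar - mu0) / (s/sqrt(n))
xbar - mu0 = 52.38 - 100.04 = -47.66
sqrt(39) ≈ 6.24499800
s/sqrt(n) = 15.7 / 6.24499800 ≈ 2.51401201
t = -47.66 / 2.51401201 ≈ -18.957746

-18.9577


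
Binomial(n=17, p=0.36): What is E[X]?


E[X] = n*p = 17 * 0.36 = 6.12

6.12


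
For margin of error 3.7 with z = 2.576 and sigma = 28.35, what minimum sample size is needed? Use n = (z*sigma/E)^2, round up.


z*sigma/E = 2.576 * 28.35 / 3.7 = 91287/4625 ≈ 19.737730
(z*sigma/E)^2 ≈ 389.577975
round up: n = 390

390


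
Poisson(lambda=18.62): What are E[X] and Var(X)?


E[X] = Var(X) = lambda = 18.62

18.62, 18.62


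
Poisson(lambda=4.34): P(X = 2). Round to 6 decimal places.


P = e^(-lam) * lam^k / k!
e^(-4.34) ≈ 0.01303653
lam^k = 4.34^2 = 18.8356
k! = 2! = 2
P = 0.01303653 * 18.8356 / 2 ≈ 0.122775

0.122775


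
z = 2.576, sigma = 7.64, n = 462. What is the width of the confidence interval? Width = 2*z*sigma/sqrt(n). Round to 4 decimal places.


width = 2*z*sigma/sqrt(n)
2*z*sigma = 2 * 2.576 * 7.64 = 39.36128
sqrt(462) ≈ 21.494185
width = 39.36128 / 21.494185 ≈ 1.831252

1.8313


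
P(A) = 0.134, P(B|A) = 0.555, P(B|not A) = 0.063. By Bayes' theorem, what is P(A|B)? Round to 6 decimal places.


P(A|B) = P(B|A)*P(A) / P(B), P(B) = P(B|A)*P(A) + P(B|not A)*P(not A)
P(B|A)*P(A) = 0.555 * 0.134 = 0.07437
P(B|not A)*P(not A) = 0.063 * 0.866 = 0.054558
P(B) = 0.07437 + 0.054558 = 0.128928
P(A|B) = 0.07437 / 0.128928 ≈ 0.57683358

0.576834


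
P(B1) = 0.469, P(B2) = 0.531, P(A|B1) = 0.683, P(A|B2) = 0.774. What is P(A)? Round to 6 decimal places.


P(A) = P(A|B1)*P(B1) + P(A|B2)*P(B2)
P(A|B1)*P(B1) = 0.683 * 0.469 = 0.320327
P(A|B2)*P(B2) = 0.774 * 0.531 = 0.410994
P(A) = 0.320327 + 0.410994 = 0.731321

0.731321


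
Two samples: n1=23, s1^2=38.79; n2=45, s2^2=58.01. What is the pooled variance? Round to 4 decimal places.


sp^2 = ((n1-1)*s1^2 + (n2-1)*s2^2)/(n1+n2-2)
(n1-1)*s1^2 = 22 * 38.79 = 853.38
(n2-1)*s2^2 = 44 * 58.01 = 2552.44
numerator = 853.38 + 2552.44 = 3405.82
n1+n2-2 = 66
sp^2 = 3405.82 / 66 = 15481/300 ≈ 51.603333

51.6033


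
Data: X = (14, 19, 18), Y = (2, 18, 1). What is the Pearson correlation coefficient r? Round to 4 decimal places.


r = sum((xi-xbar)(yi-ybar)) / sqrt(sum((xi-xbar)^2) * sum((yi-ybar)^2))
n = 3, xbar = 51/3 = 17, ybar = 21/3 = 7
Sxy = sum((xi-xbar)(yi-ybar)) = 31
Sxx = sum((xi-xbar)^2) = 14
Syy = sum((yi-ybar)^2) = 182
sqrt(Sxx*Syy) ≈ 50.477718
r = Sxy / sqrt(Sxx*Syy) = 31 / 50.477718 ≈ 0.614132

0.6141


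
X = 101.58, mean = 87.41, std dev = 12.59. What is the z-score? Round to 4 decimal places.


z = (X - mu) / sigma
X - mu = 101.58 - 87.41 = 14.17
z = 14.17 / 12.59 = 1417/1259 ≈ 1.125496

1.1255


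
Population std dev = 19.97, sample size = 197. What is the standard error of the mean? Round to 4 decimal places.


SE = sigma / sqrt(n)
sqrt(197) ≈ 14.035669
SE = 19.97 / 14.035669 ≈ 1.422804

1.4228


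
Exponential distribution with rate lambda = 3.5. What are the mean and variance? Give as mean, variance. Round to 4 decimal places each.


mean = 1/lam, var = 1/lam^2
mean = 1 / 3.5 = 2/7 ≈ 0.285714
lam^2 = 3.5^2 = 12.25
var = 1 / 12.25 = 4/49 ≈ 0.081633

0.2857, 0.0816


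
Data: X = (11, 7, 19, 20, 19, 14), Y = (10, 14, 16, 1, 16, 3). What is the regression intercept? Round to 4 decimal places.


a = ybar - b*xbar, where b = sum((xi-xbar)(yi-ybar)) / sum((xi-xbar)^2)
n = 6, xbar = 90/6 = 15, ybar = 60/6 = 10
Sxy = sum((xi-xbar)(yi-ybar)) = -22
Sxx = sum((xi-xbar)^2) = 138
b = Sxy / Sxx = -11/69 ≈ -0.159420
a = 10 - (-0.159420) * 15 = 285/23 ≈ 12.391304

12.3913


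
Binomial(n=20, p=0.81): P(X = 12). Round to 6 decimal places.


P = C(n,k) * p^k * (1-p)^(n-k)
C(20,12) = 125970
p^k = 0.81^12 ≈ 0.07976644
(1-p)^(n-k) = 0.19^8 ≈ 0.000001698356
P = 125970 * 0.07976644 * 0.000001698356 ≈ 0.017065

0.017065


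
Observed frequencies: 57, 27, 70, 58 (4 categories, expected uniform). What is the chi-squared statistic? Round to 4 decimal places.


chi2 = sum((O-E)^2/E), E = total/4
total = 212, E = 212/4 = 53
(57 - 53)^2 / 53 = 16 / 53 = 16/53 ≈ 0.301887
(27 - 53)^2 / 53 = 676 / 53 = 676/53 ≈ 12.754717
(70 - 53)^2 / 53 = 289 / 53 = 289/53 ≈ 5.452830
(58 - 53)^2 / 53 = 25 / 53 = 25/53 ≈ 0.471698
chi2 = 1006/53 ≈ 18.981132

18.9811


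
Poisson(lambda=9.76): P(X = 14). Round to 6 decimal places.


P = e^(-lam) * lam^k / k!
e^(-9.76) ≈ 0.00005771462
lam^k = 9.76^14 ≈ 71170078906954.918681
k! = 14! = 87178291200
P = 0.00005771462 * 71170078906954.918681 / 87178291200 ≈ 0.047117

0.047117


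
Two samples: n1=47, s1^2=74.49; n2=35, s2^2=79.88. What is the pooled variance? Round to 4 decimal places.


sp^2 = ((n1-1)*s1^2 + (n2-1)*s2^2)/(n1+n2-2)
(n1-1)*s1^2 = 46 * 74.49 = 3426.54
(n2-1)*s2^2 = 34 * 79.88 = 2715.92
numerator = 3426.54 + 2715.92 = 6142.46
n1+n2-2 = 80
sp^2 = 6142.46 / 80 = 76.78075

76.7808
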